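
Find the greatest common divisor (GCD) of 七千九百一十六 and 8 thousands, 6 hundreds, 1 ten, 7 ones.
Convert 七千九百一十六 (Chinese numeral) → 7×1000 + 9×100 + 1×10 + 6 = 7916 (decimal)
Convert 8 thousands, 6 hundreds, 1 ten, 7 ones (place-value notation) → 8×1000 + 6×100 + 1×10 + 7 = 8617 (decimal)
Compute gcd(7916, 8617) = 1
1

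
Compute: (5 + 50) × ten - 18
Convert ten (English words) → 10 (decimal)
Expression in decimal: (5 + 50) × 10 - 18
Parentheses first: 5 + 50 = 55
Multiply: 55 × 10 = 550
Subtract: 550 - 18 = 532
532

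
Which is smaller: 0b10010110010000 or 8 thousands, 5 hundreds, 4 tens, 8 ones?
Convert 0b10010110010000 (binary) → 8192 + 1024 + 256 + 128 + 16 = 9616 (decimal)
Convert 8 thousands, 5 hundreds, 4 tens, 8 ones (place-value notation) → 8×1000 + 5×100 + 4×10 + 8 = 8548 (decimal)
Compare 9616 vs 8548: smaller = 8548
8548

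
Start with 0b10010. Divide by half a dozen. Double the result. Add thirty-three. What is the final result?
Convert 0b10010 (binary) → 16 + 2 = 18 (decimal)
Start: 18
Convert half a dozen (colloquial) → 6 (decimal)
18 ÷ 6 = 3
3 × 2 = 6
Convert thirty-three (English words) → 33 (decimal)
6 + 33 = 39
39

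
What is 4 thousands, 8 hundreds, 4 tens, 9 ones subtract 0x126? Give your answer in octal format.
Convert 4 thousands, 8 hundreds, 4 tens, 9 ones (place-value notation) → 4×1000 + 8×100 + 4×10 + 9 = 4849 (decimal)
Convert 0x126 (hexadecimal) → 1×256 + 2×16 + 6 = 294 (decimal)
Compute 4849 - 294 = 4555
Convert 4555 (decimal) → 4555 = 1×4096 + 7×64 + 1×8 + 3 → 0o10713 (octal)
0o10713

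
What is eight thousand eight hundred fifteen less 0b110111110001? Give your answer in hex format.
Convert eight thousand eight hundred fifteen (English words) → 8×1000 + 8×100 + 15 = 8815 (decimal)
Convert 0b110111110001 (binary) → 2048 + 1024 + 256 + 128 + 64 + 32 + 16 + 1 = 3569 (decimal)
Compute 8815 - 3569 = 5246
Convert 5246 (decimal) → 5246 = 1×4096 + 4×256 + 7×16 + 14 → 0x147E (hexadecimal)
0x147E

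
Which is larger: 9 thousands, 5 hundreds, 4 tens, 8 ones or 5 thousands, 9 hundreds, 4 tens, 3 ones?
Convert 9 thousands, 5 hundreds, 4 tens, 8 ones (place-value notation) → 9×1000 + 5×100 + 4×10 + 8 = 9548 (decimal)
Convert 5 thousands, 9 hundreds, 4 tens, 3 ones (place-value notation) → 5×1000 + 9×100 + 4×10 + 3 = 5943 (decimal)
Compare 9548 vs 5943: larger = 9548
9548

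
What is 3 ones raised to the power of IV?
Convert 3 ones (place-value notation) → 3 (decimal)
Convert IV (Roman numeral) → 4 (decimal)
Compute 3 ^ 4 = 81
81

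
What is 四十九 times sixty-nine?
Convert 四十九 (Chinese numeral) → 4×10 + 9 = 49 (decimal)
Convert sixty-nine (English words) → 69 (decimal)
Compute 49 × 69 = 3381
3381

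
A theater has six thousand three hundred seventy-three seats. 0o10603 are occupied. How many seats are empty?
Convert six thousand three hundred seventy-three (English words) → 6×1000 + 3×100 + 73 = 6373 (decimal)
Convert 0o10603 (octal) → 1×4096 + 6×64 + 3 = 4483 (decimal)
Compute 6373 - 4483 = 1890
1890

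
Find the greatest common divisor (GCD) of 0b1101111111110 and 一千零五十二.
Convert 0b1101111111110 (binary) → 4096 + 2048 + 512 + 256 + 128 + 64 + 32 + 16 + 8 + 4 + 2 = 7166 (decimal)
Convert 一千零五十二 (Chinese numeral) → 1×1000 + 5×10 + 2 = 1052 (decimal)
Compute gcd(7166, 1052) = 2
2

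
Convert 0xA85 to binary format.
Convert 0xA85 (hexadecimal) → 10×256 + 8×16 + 5 = 2693 (decimal)
Convert 2693 (decimal) → 2693 = 2048 + 512 + 128 + 4 + 1 → 0b101010000101 (binary)
0b101010000101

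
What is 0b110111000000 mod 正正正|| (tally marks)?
Convert 0b110111000000 (binary) → 2048 + 1024 + 256 + 128 + 64 = 3520 (decimal)
Convert 正正正|| (tally marks) → 5 + 5 + 5 + 2 = 17 (decimal)
Compute 3520 mod 17 = 1
1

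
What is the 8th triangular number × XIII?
Convert the 8th triangular number (triangular index) → 8×9/2 = 36 (decimal)
Convert XIII (Roman numeral) → 10 + 1 + 1 + 1 = 13 (decimal)
Compute 36 × 13 = 468
468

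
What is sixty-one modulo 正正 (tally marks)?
Convert sixty-one (English words) → 61 (decimal)
Convert 正正 (tally marks) → 5 + 5 = 10 (decimal)
Compute 61 mod 10 = 1
1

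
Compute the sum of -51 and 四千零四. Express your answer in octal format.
Convert 四千零四 (Chinese numeral) → 4×1000 + 4 = 4004 (decimal)
Compute -51 + 4004 = 3953
Convert 3953 (decimal) → 3953 = 7×512 + 5×64 + 6×8 + 1 → 0o7561 (octal)
0o7561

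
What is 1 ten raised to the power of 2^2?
Convert 1 ten (place-value notation) → 1×10 = 10 (decimal)
Convert 2^2 (power) → 4 (decimal)
Compute 10 ^ 4 = 10000
10000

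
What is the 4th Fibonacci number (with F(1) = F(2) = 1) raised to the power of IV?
Convert the 4th Fibonacci number (with F(1) = F(2) = 1) (Fibonacci index) → 1, 1, 2, 3 → 3 (decimal)
Convert IV (Roman numeral) → 4 (decimal)
Compute 3 ^ 4 = 81
81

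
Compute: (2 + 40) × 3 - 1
Parentheses first: 2 + 40 = 42
Multiply: 42 × 3 = 126
Subtract: 126 - 1 = 125
125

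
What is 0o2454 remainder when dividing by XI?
Convert 0o2454 (octal) → 2×512 + 4×64 + 5×8 + 4 = 1324 (decimal)
Convert XI (Roman numeral) → 10 + 1 = 11 (decimal)
Compute 1324 mod 11 = 4
4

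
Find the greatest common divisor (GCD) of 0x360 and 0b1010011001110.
Convert 0x360 (hexadecimal) → 3×256 + 6×16 = 864 (decimal)
Convert 0b1010011001110 (binary) → 4096 + 1024 + 128 + 64 + 8 + 4 + 2 = 5326 (decimal)
Compute gcd(864, 5326) = 2
2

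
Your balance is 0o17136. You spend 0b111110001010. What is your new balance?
Convert 0o17136 (octal) → 1×4096 + 7×512 + 1×64 + 3×8 + 6 = 7774 (decimal)
Convert 0b111110001010 (binary) → 2048 + 1024 + 512 + 256 + 128 + 8 + 2 = 3978 (decimal)
Compute 7774 - 3978 = 3796
3796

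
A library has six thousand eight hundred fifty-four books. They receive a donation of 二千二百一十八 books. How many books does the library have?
Convert six thousand eight hundred fifty-four (English words) → 6×1000 + 8×100 + 54 = 6854 (decimal)
Convert 二千二百一十八 (Chinese numeral) → 2×1000 + 2×100 + 1×10 + 8 = 2218 (decimal)
Compute 6854 + 2218 = 9072
9072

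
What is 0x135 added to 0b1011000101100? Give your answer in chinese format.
Convert 0x135 (hexadecimal) → 1×256 + 3×16 + 5 = 309 (decimal)
Convert 0b1011000101100 (binary) → 4096 + 1024 + 512 + 32 + 8 + 4 = 5676 (decimal)
Compute 309 + 5676 = 5985
Convert 5985 (decimal) → 5985 = 5×1000 + 9×100 + 8×10 + 5 → 五千九百八十五 (Chinese numeral)
五千九百八十五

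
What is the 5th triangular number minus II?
The 5th triangular number = 5×6/2 = 15
Convert II (Roman numeral) → 1 + 1 = 2 (decimal)
Compute 15 - 2 = 13
13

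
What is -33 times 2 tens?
Convert 2 tens (place-value notation) → 2×10 = 20 (decimal)
Compute -33 × 20 = -660
-660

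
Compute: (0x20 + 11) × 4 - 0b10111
Convert 0x20 (hexadecimal) → 2×16 = 32 (decimal)
Convert 0b10111 (binary) → 16 + 4 + 2 + 1 = 23 (decimal)
Expression in decimal: (32 + 11) × 4 - 23
Parentheses first: 32 + 11 = 43
Multiply: 43 × 4 = 172
Subtract: 172 - 23 = 149
149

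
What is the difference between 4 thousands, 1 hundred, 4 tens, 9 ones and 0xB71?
Convert 4 thousands, 1 hundred, 4 tens, 9 ones (place-value notation) → 4×1000 + 1×100 + 4×10 + 9 = 4149 (decimal)
Convert 0xB71 (hexadecimal) → 11×256 + 7×16 + 1 = 2929 (decimal)
Difference: |4149 - 2929| = 1220
1220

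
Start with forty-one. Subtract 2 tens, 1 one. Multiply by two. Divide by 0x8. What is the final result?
Convert forty-one (English words) → 41 (decimal)
Start: 41
Convert 2 tens, 1 one (place-value notation) → 2×10 + 1 = 21 (decimal)
41 - 21 = 20
Convert two (English words) → 2 (decimal)
20 × 2 = 40
Convert 0x8 (hexadecimal) → 8 (decimal)
40 ÷ 8 = 5
5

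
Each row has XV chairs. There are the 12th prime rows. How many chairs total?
Convert XV (Roman numeral) → 10 + 5 = 15 (decimal)
Convert the 12th prime (prime index) → 37 (decimal)
Compute 15 × 37 = 555
555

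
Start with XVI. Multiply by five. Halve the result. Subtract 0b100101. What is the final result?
Convert XVI (Roman numeral) → 10 + 5 + 1 = 16 (decimal)
Start: 16
Convert five (English words) → 5 (decimal)
16 × 5 = 80
80 ÷ 2 = 40
Convert 0b100101 (binary) → 32 + 4 + 1 = 37 (decimal)
40 - 37 = 3
3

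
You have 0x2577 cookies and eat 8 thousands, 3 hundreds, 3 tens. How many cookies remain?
Convert 0x2577 (hexadecimal) → 2×4096 + 5×256 + 7×16 + 7 = 9591 (decimal)
Convert 8 thousands, 3 hundreds, 3 tens (place-value notation) → 8×1000 + 3×100 + 3×10 = 8330 (decimal)
Compute 9591 - 8330 = 1261
1261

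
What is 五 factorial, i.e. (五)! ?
Convert 五 (Chinese numeral) → 5 (decimal)
Compute 5! = 120
120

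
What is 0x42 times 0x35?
Convert 0x42 (hexadecimal) → 4×16 + 2 = 66 (decimal)
Convert 0x35 (hexadecimal) → 3×16 + 5 = 53 (decimal)
Compute 66 × 53 = 3498
3498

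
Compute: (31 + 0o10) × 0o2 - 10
Convert 0o10 (octal) → 1×8 = 8 (decimal)
Convert 0o2 (octal) → 2 (decimal)
Expression in decimal: (31 + 8) × 2 - 10
Parentheses first: 31 + 8 = 39
Multiply: 39 × 2 = 78
Subtract: 78 - 10 = 68
68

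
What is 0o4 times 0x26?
Convert 0o4 (octal) → 4 (decimal)
Convert 0x26 (hexadecimal) → 2×16 + 6 = 38 (decimal)
Compute 4 × 38 = 152
152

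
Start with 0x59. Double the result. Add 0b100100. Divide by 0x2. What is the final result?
Convert 0x59 (hexadecimal) → 5×16 + 9 = 89 (decimal)
Start: 89
89 × 2 = 178
Convert 0b100100 (binary) → 32 + 4 = 36 (decimal)
178 + 36 = 214
Convert 0x2 (hexadecimal) → 2 (decimal)
214 ÷ 2 = 107
107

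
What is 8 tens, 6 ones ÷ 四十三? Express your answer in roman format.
Convert 8 tens, 6 ones (place-value notation) → 8×10 + 6 = 86 (decimal)
Convert 四十三 (Chinese numeral) → 4×10 + 3 = 43 (decimal)
Compute 86 ÷ 43 = 2
Convert 2 (decimal) → 2 = 1 + 1 → II (Roman numeral)
II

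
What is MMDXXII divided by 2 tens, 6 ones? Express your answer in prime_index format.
Convert MMDXXII (Roman numeral) → 1000 + 1000 + 500 + 10 + 10 + 1 + 1 = 2522 (decimal)
Convert 2 tens, 6 ones (place-value notation) → 2×10 + 6 = 26 (decimal)
Compute 2522 ÷ 26 = 97
Convert 97 (decimal) → the 25th prime (prime index)
the 25th prime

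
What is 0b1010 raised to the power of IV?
Convert 0b1010 (binary) → 8 + 2 = 10 (decimal)
Convert IV (Roman numeral) → 4 (decimal)
Compute 10 ^ 4 = 10000
10000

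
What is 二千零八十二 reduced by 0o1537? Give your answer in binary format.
Convert 二千零八十二 (Chinese numeral) → 2×1000 + 8×10 + 2 = 2082 (decimal)
Convert 0o1537 (octal) → 1×512 + 5×64 + 3×8 + 7 = 863 (decimal)
Compute 2082 - 863 = 1219
Convert 1219 (decimal) → 1219 = 1024 + 128 + 64 + 2 + 1 → 0b10011000011 (binary)
0b10011000011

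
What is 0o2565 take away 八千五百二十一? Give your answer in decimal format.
Convert 0o2565 (octal) → 2×512 + 5×64 + 6×8 + 5 = 1397 (decimal)
Convert 八千五百二十一 (Chinese numeral) → 8×1000 + 5×100 + 2×10 + 1 = 8521 (decimal)
Compute 1397 - 8521 = -7124
-7124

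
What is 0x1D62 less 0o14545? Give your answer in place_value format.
Convert 0x1D62 (hexadecimal) → 1×4096 + 13×256 + 6×16 + 2 = 7522 (decimal)
Convert 0o14545 (octal) → 1×4096 + 4×512 + 5×64 + 4×8 + 5 = 6501 (decimal)
Compute 7522 - 6501 = 1021
Convert 1021 (decimal) → 1021 = 1×1000 + 2×10 + 1 → 1 thousand, 2 tens, 1 one (place-value notation)
1 thousand, 2 tens, 1 one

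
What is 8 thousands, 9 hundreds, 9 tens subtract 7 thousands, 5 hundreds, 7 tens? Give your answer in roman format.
Convert 8 thousands, 9 hundreds, 9 tens (place-value notation) → 8×1000 + 9×100 + 9×10 = 8990 (decimal)
Convert 7 thousands, 5 hundreds, 7 tens (place-value notation) → 7×1000 + 5×100 + 7×10 = 7570 (decimal)
Compute 8990 - 7570 = 1420
Convert 1420 (decimal) → 1420 = 1000 + 400 + 10 + 10 → MCDXX (Roman numeral)
MCDXX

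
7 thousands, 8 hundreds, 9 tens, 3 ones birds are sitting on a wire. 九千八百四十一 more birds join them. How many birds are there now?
Convert 7 thousands, 8 hundreds, 9 tens, 3 ones (place-value notation) → 7×1000 + 8×100 + 9×10 + 3 = 7893 (decimal)
Convert 九千八百四十一 (Chinese numeral) → 9×1000 + 8×100 + 4×10 + 1 = 9841 (decimal)
Compute 7893 + 9841 = 17734
17734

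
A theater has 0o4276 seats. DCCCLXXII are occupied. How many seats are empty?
Convert 0o4276 (octal) → 4×512 + 2×64 + 7×8 + 6 = 2238 (decimal)
Convert DCCCLXXII (Roman numeral) → 500 + 100 + 100 + 100 + 50 + 10 + 10 + 1 + 1 = 872 (decimal)
Compute 2238 - 872 = 1366
1366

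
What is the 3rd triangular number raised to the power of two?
Convert the 3rd triangular number (triangular index) → 3×4/2 = 6 (decimal)
Convert two (English words) → 2 (decimal)
Compute 6 ^ 2 = 36
36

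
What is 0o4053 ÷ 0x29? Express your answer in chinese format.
Convert 0o4053 (octal) → 4×512 + 5×8 + 3 = 2091 (decimal)
Convert 0x29 (hexadecimal) → 2×16 + 9 = 41 (decimal)
Compute 2091 ÷ 41 = 51
Convert 51 (decimal) → 51 = 5×10 + 1 → 五十一 (Chinese numeral)
五十一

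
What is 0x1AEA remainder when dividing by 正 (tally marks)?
Convert 0x1AEA (hexadecimal) → 1×4096 + 10×256 + 14×16 + 10 = 6890 (decimal)
Convert 正 (tally marks) → 5 (decimal)
Compute 6890 mod 5 = 0
0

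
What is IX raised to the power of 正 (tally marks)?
Convert IX (Roman numeral) → 9 (decimal)
Convert 正 (tally marks) → 5 (decimal)
Compute 9 ^ 5 = 59049
59049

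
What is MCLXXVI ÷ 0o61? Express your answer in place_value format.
Convert MCLXXVI (Roman numeral) → 1000 + 100 + 50 + 10 + 10 + 5 + 1 = 1176 (decimal)
Convert 0o61 (octal) → 6×8 + 1 = 49 (decimal)
Compute 1176 ÷ 49 = 24
Convert 24 (decimal) → 24 = 2×10 + 4 → 2 tens, 4 ones (place-value notation)
2 tens, 4 ones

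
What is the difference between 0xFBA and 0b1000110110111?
Convert 0xFBA (hexadecimal) → 15×256 + 11×16 + 10 = 4026 (decimal)
Convert 0b1000110110111 (binary) → 4096 + 256 + 128 + 32 + 16 + 4 + 2 + 1 = 4535 (decimal)
Difference: |4026 - 4535| = 509
509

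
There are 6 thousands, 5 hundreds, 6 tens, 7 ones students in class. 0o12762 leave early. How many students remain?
Convert 6 thousands, 5 hundreds, 6 tens, 7 ones (place-value notation) → 6×1000 + 5×100 + 6×10 + 7 = 6567 (decimal)
Convert 0o12762 (octal) → 1×4096 + 2×512 + 7×64 + 6×8 + 2 = 5618 (decimal)
Compute 6567 - 5618 = 949
949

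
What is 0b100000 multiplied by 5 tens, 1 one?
Convert 0b100000 (binary) → 32 (decimal)
Convert 5 tens, 1 one (place-value notation) → 5×10 + 1 = 51 (decimal)
Compute 32 × 51 = 1632
1632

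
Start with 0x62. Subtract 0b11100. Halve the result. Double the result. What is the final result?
Convert 0x62 (hexadecimal) → 6×16 + 2 = 98 (decimal)
Start: 98
Convert 0b11100 (binary) → 16 + 8 + 4 = 28 (decimal)
98 - 28 = 70
70 ÷ 2 = 35
35 × 2 = 70
70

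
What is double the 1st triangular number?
The 1st triangular number = 1×2/2 = 1
Compute 1 × 2 = 2
2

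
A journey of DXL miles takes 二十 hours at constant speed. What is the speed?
Convert DXL (Roman numeral) → 500 + 40 = 540 (decimal)
Convert 二十 (Chinese numeral) → 2×10 = 20 (decimal)
Compute 540 ÷ 20 = 27
27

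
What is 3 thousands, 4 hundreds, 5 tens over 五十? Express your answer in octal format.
Convert 3 thousands, 4 hundreds, 5 tens (place-value notation) → 3×1000 + 4×100 + 5×10 = 3450 (decimal)
Convert 五十 (Chinese numeral) → 5×10 = 50 (decimal)
Compute 3450 ÷ 50 = 69
Convert 69 (decimal) → 69 = 1×64 + 5 → 0o105 (octal)
0o105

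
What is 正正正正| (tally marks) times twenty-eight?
Convert 正正正正| (tally marks) → 5 + 5 + 5 + 5 + 1 = 21 (decimal)
Convert twenty-eight (English words) → 28 (decimal)
Compute 21 × 28 = 588
588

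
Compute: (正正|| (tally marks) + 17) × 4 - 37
Convert 正正|| (tally marks) → 5 + 5 + 2 = 12 (decimal)
Expression in decimal: (12 + 17) × 4 - 37
Parentheses first: 12 + 17 = 29
Multiply: 29 × 4 = 116
Subtract: 116 - 37 = 79
79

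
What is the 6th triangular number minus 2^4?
The 6th triangular number = 6×7/2 = 21
Convert 2^4 (power) → 16 (decimal)
Compute 21 - 16 = 5
5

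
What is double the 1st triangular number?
The 1st triangular number = 1×2/2 = 1
Compute 1 × 2 = 2
2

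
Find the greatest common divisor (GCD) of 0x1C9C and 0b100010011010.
Convert 0x1C9C (hexadecimal) → 1×4096 + 12×256 + 9×16 + 12 = 7324 (decimal)
Convert 0b100010011010 (binary) → 2048 + 128 + 16 + 8 + 2 = 2202 (decimal)
Compute gcd(7324, 2202) = 2
2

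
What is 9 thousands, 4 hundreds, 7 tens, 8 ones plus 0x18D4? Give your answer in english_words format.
Convert 9 thousands, 4 hundreds, 7 tens, 8 ones (place-value notation) → 9×1000 + 4×100 + 7×10 + 8 = 9478 (decimal)
Convert 0x18D4 (hexadecimal) → 1×4096 + 8×256 + 13×16 + 4 = 6356 (decimal)
Compute 9478 + 6356 = 15834
Convert 15834 (decimal) → 15834 = 15×1000 + 8×100 + 34 → fifteen thousand eight hundred thirty-four (English words)
fifteen thousand eight hundred thirty-four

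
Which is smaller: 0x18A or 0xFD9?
Convert 0x18A (hexadecimal) → 1×256 + 8×16 + 10 = 394 (decimal)
Convert 0xFD9 (hexadecimal) → 15×256 + 13×16 + 9 = 4057 (decimal)
Compare 394 vs 4057: smaller = 394
394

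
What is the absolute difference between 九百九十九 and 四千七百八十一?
Convert 九百九十九 (Chinese numeral) → 9×100 + 9×10 + 9 = 999 (decimal)
Convert 四千七百八十一 (Chinese numeral) → 4×1000 + 7×100 + 8×10 + 1 = 4781 (decimal)
Compute |999 - 4781| = 3782
3782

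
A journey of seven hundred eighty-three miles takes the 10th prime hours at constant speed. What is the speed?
Convert seven hundred eighty-three (English words) → 7×100 + 83 = 783 (decimal)
Convert the 10th prime (prime index) → 29 (decimal)
Compute 783 ÷ 29 = 27
27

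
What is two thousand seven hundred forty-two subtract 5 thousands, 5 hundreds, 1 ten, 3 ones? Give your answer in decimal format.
Convert two thousand seven hundred forty-two (English words) → 2×1000 + 7×100 + 42 = 2742 (decimal)
Convert 5 thousands, 5 hundreds, 1 ten, 3 ones (place-value notation) → 5×1000 + 5×100 + 1×10 + 3 = 5513 (decimal)
Compute 2742 - 5513 = -2771
-2771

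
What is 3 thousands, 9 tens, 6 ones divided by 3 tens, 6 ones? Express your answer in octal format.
Convert 3 thousands, 9 tens, 6 ones (place-value notation) → 3×1000 + 9×10 + 6 = 3096 (decimal)
Convert 3 tens, 6 ones (place-value notation) → 3×10 + 6 = 36 (decimal)
Compute 3096 ÷ 36 = 86
Convert 86 (decimal) → 86 = 1×64 + 2×8 + 6 → 0o126 (octal)
0o126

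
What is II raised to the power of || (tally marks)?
Convert II (Roman numeral) → 1 + 1 = 2 (decimal)
Convert || (tally marks) → 2 (decimal)
Compute 2 ^ 2 = 4
4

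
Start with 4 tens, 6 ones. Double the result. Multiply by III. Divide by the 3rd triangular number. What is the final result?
Convert 4 tens, 6 ones (place-value notation) → 4×10 + 6 = 46 (decimal)
Start: 46
46 × 2 = 92
Convert III (Roman numeral) → 1 + 1 + 1 = 3 (decimal)
92 × 3 = 276
Convert the 3rd triangular number (triangular index) → 3×4/2 = 6 (decimal)
276 ÷ 6 = 46
46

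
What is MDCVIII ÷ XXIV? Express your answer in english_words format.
Convert MDCVIII (Roman numeral) → 1000 + 500 + 100 + 5 + 1 + 1 + 1 = 1608 (decimal)
Convert XXIV (Roman numeral) → 10 + 10 + 4 = 24 (decimal)
Compute 1608 ÷ 24 = 67
Convert 67 (decimal) → sixty-seven (English words)
sixty-seven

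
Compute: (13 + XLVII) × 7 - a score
Convert XLVII (Roman numeral) → 40 + 5 + 1 + 1 = 47 (decimal)
Convert a score (colloquial) → 20 (decimal)
Expression in decimal: (13 + 47) × 7 - 20
Parentheses first: 13 + 47 = 60
Multiply: 60 × 7 = 420
Subtract: 420 - 20 = 400
400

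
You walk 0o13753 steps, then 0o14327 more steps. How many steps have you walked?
Convert 0o13753 (octal) → 1×4096 + 3×512 + 7×64 + 5×8 + 3 = 6123 (decimal)
Convert 0o14327 (octal) → 1×4096 + 4×512 + 3×64 + 2×8 + 7 = 6359 (decimal)
Compute 6123 + 6359 = 12482
12482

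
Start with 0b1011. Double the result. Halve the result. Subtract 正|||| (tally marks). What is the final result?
Convert 0b1011 (binary) → 8 + 2 + 1 = 11 (decimal)
Start: 11
11 × 2 = 22
22 ÷ 2 = 11
Convert 正|||| (tally marks) → 5 + 4 = 9 (decimal)
11 - 9 = 2
2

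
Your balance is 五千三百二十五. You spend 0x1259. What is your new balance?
Convert 五千三百二十五 (Chinese numeral) → 5×1000 + 3×100 + 2×10 + 5 = 5325 (decimal)
Convert 0x1259 (hexadecimal) → 1×4096 + 2×256 + 5×16 + 9 = 4697 (decimal)
Compute 5325 - 4697 = 628
628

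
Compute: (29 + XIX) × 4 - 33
Convert XIX (Roman numeral) → 10 + 9 = 19 (decimal)
Expression in decimal: (29 + 19) × 4 - 33
Parentheses first: 29 + 19 = 48
Multiply: 48 × 4 = 192
Subtract: 192 - 33 = 159
159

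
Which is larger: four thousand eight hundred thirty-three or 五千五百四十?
Convert four thousand eight hundred thirty-three (English words) → 4×1000 + 8×100 + 33 = 4833 (decimal)
Convert 五千五百四十 (Chinese numeral) → 5×1000 + 5×100 + 4×10 = 5540 (decimal)
Compare 4833 vs 5540: larger = 5540
5540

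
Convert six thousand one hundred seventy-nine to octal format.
Convert six thousand one hundred seventy-nine (English words) → 6×1000 + 1×100 + 79 = 6179 (decimal)
Convert 6179 (decimal) → 6179 = 1×4096 + 4×512 + 4×8 + 3 → 0o14043 (octal)
0o14043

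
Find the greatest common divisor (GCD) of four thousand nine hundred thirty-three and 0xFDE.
Convert four thousand nine hundred thirty-three (English words) → 4×1000 + 9×100 + 33 = 4933 (decimal)
Convert 0xFDE (hexadecimal) → 15×256 + 13×16 + 14 = 4062 (decimal)
Compute gcd(4933, 4062) = 1
1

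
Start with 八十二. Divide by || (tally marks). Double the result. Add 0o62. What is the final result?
Convert 八十二 (Chinese numeral) → 8×10 + 2 = 82 (decimal)
Start: 82
Convert || (tally marks) → 2 (decimal)
82 ÷ 2 = 41
41 × 2 = 82
Convert 0o62 (octal) → 6×8 + 2 = 50 (decimal)
82 + 50 = 132
132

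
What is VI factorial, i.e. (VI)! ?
Convert VI (Roman numeral) → 5 + 1 = 6 (decimal)
Compute 6! = 720
720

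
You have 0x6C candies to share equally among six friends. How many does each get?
Convert 0x6C (hexadecimal) → 6×16 + 12 = 108 (decimal)
Convert six (English words) → 6 (decimal)
Compute 108 ÷ 6 = 18
18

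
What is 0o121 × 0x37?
Convert 0o121 (octal) → 1×64 + 2×8 + 1 = 81 (decimal)
Convert 0x37 (hexadecimal) → 3×16 + 7 = 55 (decimal)
Compute 81 × 55 = 4455
4455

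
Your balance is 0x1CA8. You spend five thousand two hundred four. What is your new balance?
Convert 0x1CA8 (hexadecimal) → 1×4096 + 12×256 + 10×16 + 8 = 7336 (decimal)
Convert five thousand two hundred four (English words) → 5×1000 + 2×100 + 4 = 5204 (decimal)
Compute 7336 - 5204 = 2132
2132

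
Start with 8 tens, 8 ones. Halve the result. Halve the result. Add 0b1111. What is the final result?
Convert 8 tens, 8 ones (place-value notation) → 8×10 + 8 = 88 (decimal)
Start: 88
88 ÷ 2 = 44
44 ÷ 2 = 22
Convert 0b1111 (binary) → 8 + 4 + 2 + 1 = 15 (decimal)
22 + 15 = 37
37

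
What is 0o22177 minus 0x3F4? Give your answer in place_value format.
Convert 0o22177 (octal) → 2×4096 + 2×512 + 1×64 + 7×8 + 7 = 9343 (decimal)
Convert 0x3F4 (hexadecimal) → 3×256 + 15×16 + 4 = 1012 (decimal)
Compute 9343 - 1012 = 8331
Convert 8331 (decimal) → 8331 = 8×1000 + 3×100 + 3×10 + 1 → 8 thousands, 3 hundreds, 3 tens, 1 one (place-value notation)
8 thousands, 3 hundreds, 3 tens, 1 one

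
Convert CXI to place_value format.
Convert CXI (Roman numeral) → 100 + 10 + 1 = 111 (decimal)
Convert 111 (decimal) → 111 = 1×100 + 1×10 + 1 → 1 hundred, 1 ten, 1 one (place-value notation)
1 hundred, 1 ten, 1 one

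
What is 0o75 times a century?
Convert 0o75 (octal) → 7×8 + 5 = 61 (decimal)
Convert a century (colloquial) → 100 (decimal)
Compute 61 × 100 = 6100
6100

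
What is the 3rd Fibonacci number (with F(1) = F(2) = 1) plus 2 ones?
The 3rd Fibonacci number (with F(1) = F(2) = 1): 1, 1, 2 → 2
Convert 2 ones (place-value notation) → 2 (decimal)
Compute 2 + 2 = 4
4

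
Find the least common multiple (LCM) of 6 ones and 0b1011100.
Convert 6 ones (place-value notation) → 6 (decimal)
Convert 0b1011100 (binary) → 64 + 16 + 8 + 4 = 92 (decimal)
Compute lcm(6, 92) = 276
276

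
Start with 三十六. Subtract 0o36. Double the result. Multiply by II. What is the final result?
Convert 三十六 (Chinese numeral) → 3×10 + 6 = 36 (decimal)
Start: 36
Convert 0o36 (octal) → 3×8 + 6 = 30 (decimal)
36 - 30 = 6
6 × 2 = 12
Convert II (Roman numeral) → 1 + 1 = 2 (decimal)
12 × 2 = 24
24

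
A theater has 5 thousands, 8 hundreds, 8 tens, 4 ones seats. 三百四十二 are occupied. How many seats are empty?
Convert 5 thousands, 8 hundreds, 8 tens, 4 ones (place-value notation) → 5×1000 + 8×100 + 8×10 + 4 = 5884 (decimal)
Convert 三百四十二 (Chinese numeral) → 3×100 + 4×10 + 2 = 342 (decimal)
Compute 5884 - 342 = 5542
5542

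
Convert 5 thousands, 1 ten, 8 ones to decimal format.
Convert 5 thousands, 1 ten, 8 ones (place-value notation) → 5×1000 + 1×10 + 8 = 5018 (decimal)
5018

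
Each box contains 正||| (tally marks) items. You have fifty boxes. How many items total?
Convert 正||| (tally marks) → 5 + 3 = 8 (decimal)
Convert fifty (English words) → 50 (decimal)
Compute 8 × 50 = 400
400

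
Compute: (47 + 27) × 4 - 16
Parentheses first: 47 + 27 = 74
Multiply: 74 × 4 = 296
Subtract: 296 - 16 = 280
280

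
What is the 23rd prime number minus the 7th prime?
The 23rd prime number = 83
Convert the 7th prime (prime index) → 17 (decimal)
Compute 83 - 17 = 66
66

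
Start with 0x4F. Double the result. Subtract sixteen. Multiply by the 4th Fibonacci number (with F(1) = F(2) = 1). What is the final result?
Convert 0x4F (hexadecimal) → 4×16 + 15 = 79 (decimal)
Start: 79
79 × 2 = 158
Convert sixteen (English words) → 16 (decimal)
158 - 16 = 142
Convert the 4th Fibonacci number (with F(1) = F(2) = 1) (Fibonacci index) → 1, 1, 2, 3 → 3 (decimal)
142 × 3 = 426
426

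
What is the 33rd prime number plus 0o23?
The 33rd prime number = 137
Convert 0o23 (octal) → 2×8 + 3 = 19 (decimal)
Compute 137 + 19 = 156
156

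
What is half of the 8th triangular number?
The 8th triangular number = 8×9/2 = 36
Compute 36 ÷ 2 = 18
18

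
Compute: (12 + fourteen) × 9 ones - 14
Convert fourteen (English words) → 14 (decimal)
Convert 9 ones (place-value notation) → 9 (decimal)
Expression in decimal: (12 + 14) × 9 - 14
Parentheses first: 12 + 14 = 26
Multiply: 26 × 9 = 234
Subtract: 234 - 14 = 220
220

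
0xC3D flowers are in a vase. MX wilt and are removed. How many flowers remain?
Convert 0xC3D (hexadecimal) → 12×256 + 3×16 + 13 = 3133 (decimal)
Convert MX (Roman numeral) → 1000 + 10 = 1010 (decimal)
Compute 3133 - 1010 = 2123
2123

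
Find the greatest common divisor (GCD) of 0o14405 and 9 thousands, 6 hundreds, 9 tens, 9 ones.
Convert 0o14405 (octal) → 1×4096 + 4×512 + 4×64 + 5 = 6405 (decimal)
Convert 9 thousands, 6 hundreds, 9 tens, 9 ones (place-value notation) → 9×1000 + 6×100 + 9×10 + 9 = 9699 (decimal)
Compute gcd(6405, 9699) = 183
183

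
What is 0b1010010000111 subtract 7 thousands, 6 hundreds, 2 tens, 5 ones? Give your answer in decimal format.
Convert 0b1010010000111 (binary) → 4096 + 1024 + 128 + 4 + 2 + 1 = 5255 (decimal)
Convert 7 thousands, 6 hundreds, 2 tens, 5 ones (place-value notation) → 7×1000 + 6×100 + 2×10 + 5 = 7625 (decimal)
Compute 5255 - 7625 = -2370
-2370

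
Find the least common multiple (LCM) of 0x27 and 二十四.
Convert 0x27 (hexadecimal) → 2×16 + 7 = 39 (decimal)
Convert 二十四 (Chinese numeral) → 2×10 + 4 = 24 (decimal)
Compute lcm(39, 24) = 312
312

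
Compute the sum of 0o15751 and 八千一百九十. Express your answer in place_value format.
Convert 0o15751 (octal) → 1×4096 + 5×512 + 7×64 + 5×8 + 1 = 7145 (decimal)
Convert 八千一百九十 (Chinese numeral) → 8×1000 + 1×100 + 9×10 = 8190 (decimal)
Compute 7145 + 8190 = 15335
Convert 15335 (decimal) → 15335 = 15×1000 + 3×100 + 3×10 + 5 → 15 thousands, 3 hundreds, 3 tens, 5 ones (place-value notation)
15 thousands, 3 hundreds, 3 tens, 5 ones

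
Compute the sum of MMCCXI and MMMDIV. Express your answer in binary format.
Convert MMCCXI (Roman numeral) → 1000 + 1000 + 100 + 100 + 10 + 1 = 2211 (decimal)
Convert MMMDIV (Roman numeral) → 1000 + 1000 + 1000 + 500 + 4 = 3504 (decimal)
Compute 2211 + 3504 = 5715
Convert 5715 (decimal) → 5715 = 4096 + 1024 + 512 + 64 + 16 + 2 + 1 → 0b1011001010011 (binary)
0b1011001010011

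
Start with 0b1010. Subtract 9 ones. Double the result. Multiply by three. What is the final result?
Convert 0b1010 (binary) → 8 + 2 = 10 (decimal)
Start: 10
Convert 9 ones (place-value notation) → 9 (decimal)
10 - 9 = 1
1 × 2 = 2
Convert three (English words) → 3 (decimal)
2 × 3 = 6
6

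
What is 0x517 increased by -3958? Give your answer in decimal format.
Convert 0x517 (hexadecimal) → 5×256 + 1×16 + 7 = 1303 (decimal)
Compute 1303 + -3958 = -2655
-2655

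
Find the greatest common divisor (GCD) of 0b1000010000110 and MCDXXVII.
Convert 0b1000010000110 (binary) → 4096 + 128 + 4 + 2 = 4230 (decimal)
Convert MCDXXVII (Roman numeral) → 1000 + 400 + 10 + 10 + 5 + 1 + 1 = 1427 (decimal)
Compute gcd(4230, 1427) = 1
1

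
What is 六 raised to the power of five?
Convert 六 (Chinese numeral) → 6 (decimal)
Convert five (English words) → 5 (decimal)
Compute 6 ^ 5 = 7776
7776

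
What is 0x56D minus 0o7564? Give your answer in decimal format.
Convert 0x56D (hexadecimal) → 5×256 + 6×16 + 13 = 1389 (decimal)
Convert 0o7564 (octal) → 7×512 + 5×64 + 6×8 + 4 = 3956 (decimal)
Compute 1389 - 3956 = -2567
-2567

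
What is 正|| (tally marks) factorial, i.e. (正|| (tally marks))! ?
Convert 正|| (tally marks) → 5 + 2 = 7 (decimal)
Compute 7! = 5040
5040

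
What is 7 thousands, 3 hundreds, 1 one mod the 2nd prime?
Convert 7 thousands, 3 hundreds, 1 one (place-value notation) → 7×1000 + 3×100 + 1 = 7301 (decimal)
Convert the 2nd prime (prime index) → 3 (decimal)
Compute 7301 mod 3 = 2
2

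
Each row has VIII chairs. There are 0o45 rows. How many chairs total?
Convert VIII (Roman numeral) → 5 + 1 + 1 + 1 = 8 (decimal)
Convert 0o45 (octal) → 4×8 + 5 = 37 (decimal)
Compute 8 × 37 = 296
296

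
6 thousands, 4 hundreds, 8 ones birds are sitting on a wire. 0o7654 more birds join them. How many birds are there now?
Convert 6 thousands, 4 hundreds, 8 ones (place-value notation) → 6×1000 + 4×100 + 8 = 6408 (decimal)
Convert 0o7654 (octal) → 7×512 + 6×64 + 5×8 + 4 = 4012 (decimal)
Compute 6408 + 4012 = 10420
10420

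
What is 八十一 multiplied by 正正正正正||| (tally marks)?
Convert 八十一 (Chinese numeral) → 8×10 + 1 = 81 (decimal)
Convert 正正正正正||| (tally marks) → 5 + 5 + 5 + 5 + 5 + 3 = 28 (decimal)
Compute 81 × 28 = 2268
2268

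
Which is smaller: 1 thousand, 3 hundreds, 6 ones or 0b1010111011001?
Convert 1 thousand, 3 hundreds, 6 ones (place-value notation) → 1×1000 + 3×100 + 6 = 1306 (decimal)
Convert 0b1010111011001 (binary) → 4096 + 1024 + 256 + 128 + 64 + 16 + 8 + 1 = 5593 (decimal)
Compare 1306 vs 5593: smaller = 1306
1306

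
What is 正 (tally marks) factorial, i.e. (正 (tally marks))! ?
Convert 正 (tally marks) → 5 (decimal)
Compute 5! = 120
120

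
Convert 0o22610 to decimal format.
Convert 0o22610 (octal) → 2×4096 + 2×512 + 6×64 + 1×8 = 9608 (decimal)
9608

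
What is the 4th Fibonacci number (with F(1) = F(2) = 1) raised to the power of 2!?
Convert the 4th Fibonacci number (with F(1) = F(2) = 1) (Fibonacci index) → 1, 1, 2, 3 → 3 (decimal)
Convert 2! (factorial) → 2 (decimal)
Compute 3 ^ 2 = 9
9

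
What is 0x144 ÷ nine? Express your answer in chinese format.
Convert 0x144 (hexadecimal) → 1×256 + 4×16 + 4 = 324 (decimal)
Convert nine (English words) → 9 (decimal)
Compute 324 ÷ 9 = 36
Convert 36 (decimal) → 36 = 3×10 + 6 → 三十六 (Chinese numeral)
三十六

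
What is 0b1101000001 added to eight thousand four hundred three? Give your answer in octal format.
Convert 0b1101000001 (binary) → 512 + 256 + 64 + 1 = 833 (decimal)
Convert eight thousand four hundred three (English words) → 8×1000 + 4×100 + 3 = 8403 (decimal)
Compute 833 + 8403 = 9236
Convert 9236 (decimal) → 9236 = 2×4096 + 2×512 + 2×8 + 4 → 0o22024 (octal)
0o22024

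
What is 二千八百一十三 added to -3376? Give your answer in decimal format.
Convert 二千八百一十三 (Chinese numeral) → 2×1000 + 8×100 + 1×10 + 3 = 2813 (decimal)
Compute 2813 + -3376 = -563
-563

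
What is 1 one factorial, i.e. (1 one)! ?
Convert 1 one (place-value notation) → 1 (decimal)
Compute 1! = 1
1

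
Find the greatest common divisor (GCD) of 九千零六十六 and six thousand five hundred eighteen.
Convert 九千零六十六 (Chinese numeral) → 9×1000 + 6×10 + 6 = 9066 (decimal)
Convert six thousand five hundred eighteen (English words) → 6×1000 + 5×100 + 18 = 6518 (decimal)
Compute gcd(9066, 6518) = 2
2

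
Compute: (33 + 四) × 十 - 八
Convert 四 (Chinese numeral) → 4 (decimal)
Convert 十 (Chinese numeral) → 1×10 = 10 (decimal)
Convert 八 (Chinese numeral) → 8 (decimal)
Expression in decimal: (33 + 4) × 10 - 8
Parentheses first: 33 + 4 = 37
Multiply: 37 × 10 = 370
Subtract: 370 - 8 = 362
362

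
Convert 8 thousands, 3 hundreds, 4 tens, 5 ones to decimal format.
Convert 8 thousands, 3 hundreds, 4 tens, 5 ones (place-value notation) → 8×1000 + 3×100 + 4×10 + 5 = 8345 (decimal)
8345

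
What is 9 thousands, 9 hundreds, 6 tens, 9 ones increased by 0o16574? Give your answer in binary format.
Convert 9 thousands, 9 hundreds, 6 tens, 9 ones (place-value notation) → 9×1000 + 9×100 + 6×10 + 9 = 9969 (decimal)
Convert 0o16574 (octal) → 1×4096 + 6×512 + 5×64 + 7×8 + 4 = 7548 (decimal)
Compute 9969 + 7548 = 17517
Convert 17517 (decimal) → 17517 = 16384 + 1024 + 64 + 32 + 8 + 4 + 1 → 0b100010001101101 (binary)
0b100010001101101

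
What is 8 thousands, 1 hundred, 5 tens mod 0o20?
Convert 8 thousands, 1 hundred, 5 tens (place-value notation) → 8×1000 + 1×100 + 5×10 = 8150 (decimal)
Convert 0o20 (octal) → 2×8 = 16 (decimal)
Compute 8150 mod 16 = 6
6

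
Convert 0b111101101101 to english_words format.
Convert 0b111101101101 (binary) → 2048 + 1024 + 512 + 256 + 64 + 32 + 8 + 4 + 1 = 3949 (decimal)
Convert 3949 (decimal) → 3949 = 3×1000 + 9×100 + 49 → three thousand nine hundred forty-nine (English words)
three thousand nine hundred forty-nine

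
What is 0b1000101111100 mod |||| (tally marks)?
Convert 0b1000101111100 (binary) → 4096 + 256 + 64 + 32 + 16 + 8 + 4 = 4476 (decimal)
Convert |||| (tally marks) → 4 (decimal)
Compute 4476 mod 4 = 0
0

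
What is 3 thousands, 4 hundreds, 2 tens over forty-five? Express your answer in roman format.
Convert 3 thousands, 4 hundreds, 2 tens (place-value notation) → 3×1000 + 4×100 + 2×10 = 3420 (decimal)
Convert forty-five (English words) → 45 (decimal)
Compute 3420 ÷ 45 = 76
Convert 76 (decimal) → 76 = 50 + 10 + 10 + 5 + 1 → LXXVI (Roman numeral)
LXXVI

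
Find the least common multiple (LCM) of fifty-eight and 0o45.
Convert fifty-eight (English words) → 58 (decimal)
Convert 0o45 (octal) → 4×8 + 5 = 37 (decimal)
Compute lcm(58, 37) = 2146
2146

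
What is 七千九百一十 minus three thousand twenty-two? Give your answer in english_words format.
Convert 七千九百一十 (Chinese numeral) → 7×1000 + 9×100 + 1×10 = 7910 (decimal)
Convert three thousand twenty-two (English words) → 3×1000 + 22 = 3022 (decimal)
Compute 7910 - 3022 = 4888
Convert 4888 (decimal) → 4888 = 4×1000 + 8×100 + 88 → four thousand eight hundred eighty-eight (English words)
four thousand eight hundred eighty-eight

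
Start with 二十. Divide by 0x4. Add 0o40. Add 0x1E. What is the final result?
Convert 二十 (Chinese numeral) → 2×10 = 20 (decimal)
Start: 20
Convert 0x4 (hexadecimal) → 4 (decimal)
20 ÷ 4 = 5
Convert 0o40 (octal) → 4×8 = 32 (decimal)
5 + 32 = 37
Convert 0x1E (hexadecimal) → 1×16 + 14 = 30 (decimal)
37 + 30 = 67
67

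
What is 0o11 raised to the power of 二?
Convert 0o11 (octal) → 1×8 + 1 = 9 (decimal)
Convert 二 (Chinese numeral) → 2 (decimal)
Compute 9 ^ 2 = 81
81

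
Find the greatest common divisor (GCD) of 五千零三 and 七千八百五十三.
Convert 五千零三 (Chinese numeral) → 5×1000 + 3 = 5003 (decimal)
Convert 七千八百五十三 (Chinese numeral) → 7×1000 + 8×100 + 5×10 + 3 = 7853 (decimal)
Compute gcd(5003, 7853) = 1
1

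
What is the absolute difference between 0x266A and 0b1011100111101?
Convert 0x266A (hexadecimal) → 2×4096 + 6×256 + 6×16 + 10 = 9834 (decimal)
Convert 0b1011100111101 (binary) → 4096 + 1024 + 512 + 256 + 32 + 16 + 8 + 4 + 1 = 5949 (decimal)
Compute |9834 - 5949| = 3885
3885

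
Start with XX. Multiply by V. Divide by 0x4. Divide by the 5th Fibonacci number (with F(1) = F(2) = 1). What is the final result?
Convert XX (Roman numeral) → 10 + 10 = 20 (decimal)
Start: 20
Convert V (Roman numeral) → 5 (decimal)
20 × 5 = 100
Convert 0x4 (hexadecimal) → 4 (decimal)
100 ÷ 4 = 25
Convert the 5th Fibonacci number (with F(1) = F(2) = 1) (Fibonacci index) → 1, 1, 2, 3, 5 → 5 (decimal)
25 ÷ 5 = 5
5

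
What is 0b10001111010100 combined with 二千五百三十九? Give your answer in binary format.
Convert 0b10001111010100 (binary) → 8192 + 512 + 256 + 128 + 64 + 16 + 4 = 9172 (decimal)
Convert 二千五百三十九 (Chinese numeral) → 2×1000 + 5×100 + 3×10 + 9 = 2539 (decimal)
Compute 9172 + 2539 = 11711
Convert 11711 (decimal) → 11711 = 8192 + 2048 + 1024 + 256 + 128 + 32 + 16 + 8 + 4 + 2 + 1 → 0b10110110111111 (binary)
0b10110110111111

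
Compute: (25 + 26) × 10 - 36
Parentheses first: 25 + 26 = 51
Multiply: 51 × 10 = 510
Subtract: 510 - 36 = 474
474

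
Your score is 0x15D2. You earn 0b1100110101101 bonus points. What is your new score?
Convert 0x15D2 (hexadecimal) → 1×4096 + 5×256 + 13×16 + 2 = 5586 (decimal)
Convert 0b1100110101101 (binary) → 4096 + 2048 + 256 + 128 + 32 + 8 + 4 + 1 = 6573 (decimal)
Compute 5586 + 6573 = 12159
12159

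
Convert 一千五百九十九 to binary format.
Convert 一千五百九十九 (Chinese numeral) → 1×1000 + 5×100 + 9×10 + 9 = 1599 (decimal)
Convert 1599 (decimal) → 1599 = 1024 + 512 + 32 + 16 + 8 + 4 + 2 + 1 → 0b11000111111 (binary)
0b11000111111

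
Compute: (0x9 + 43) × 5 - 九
Convert 0x9 (hexadecimal) → 9 (decimal)
Convert 九 (Chinese numeral) → 9 (decimal)
Expression in decimal: (9 + 43) × 5 - 9
Parentheses first: 9 + 43 = 52
Multiply: 52 × 5 = 260
Subtract: 260 - 9 = 251
251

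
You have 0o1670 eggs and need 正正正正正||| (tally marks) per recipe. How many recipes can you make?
Convert 0o1670 (octal) → 1×512 + 6×64 + 7×8 = 952 (decimal)
Convert 正正正正正||| (tally marks) → 5 + 5 + 5 + 5 + 5 + 3 = 28 (decimal)
Compute 952 ÷ 28 = 34
34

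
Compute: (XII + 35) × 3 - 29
Convert XII (Roman numeral) → 10 + 1 + 1 = 12 (decimal)
Expression in decimal: (12 + 35) × 3 - 29
Parentheses first: 12 + 35 = 47
Multiply: 47 × 3 = 141
Subtract: 141 - 29 = 112
112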